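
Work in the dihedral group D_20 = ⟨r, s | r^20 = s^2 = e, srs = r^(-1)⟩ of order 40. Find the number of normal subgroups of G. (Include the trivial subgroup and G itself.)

G has 48 subgroups. Checking conjugation-invariance by order — order 1: 1/1 normal; order 2: 1/21 normal; order 4: 1/11 normal; order 5: 1/1 normal; order 8: 0/5 normal; order 10: 1/5 normal; order 20: 3/3 normal; order 40: 1/1 normal.
Total normal subgroups: 9.

9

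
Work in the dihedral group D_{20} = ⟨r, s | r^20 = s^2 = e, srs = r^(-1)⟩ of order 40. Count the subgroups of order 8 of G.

5

|G| = 40 and 8 | 40, so subgroups of order 8 are possible by Lagrange.
The subgroups of order 8 are: {e, r^5, r^10, r^15, s, r^5s, r^10s, r^15s}; {e, r^5, r^10, r^15, rs, r^6s, r^11s, r^16s}; {e, r^5, r^10, r^15, r^2s, r^7s, r^12s, r^17s}; {e, r^5, r^10, r^15, r^3s, r^8s, r^13s, r^18s}; … (5 in all).
So G has 5 subgroups of order 8.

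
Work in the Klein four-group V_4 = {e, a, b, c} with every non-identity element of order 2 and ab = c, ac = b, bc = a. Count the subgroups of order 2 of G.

3

|G| = 4 and 2 | 4, so subgroups of order 2 are possible by Lagrange.
The subgroups of order 2 are: {e, a}; {e, b}; {e, c}.
So G has 3 subgroups of order 2.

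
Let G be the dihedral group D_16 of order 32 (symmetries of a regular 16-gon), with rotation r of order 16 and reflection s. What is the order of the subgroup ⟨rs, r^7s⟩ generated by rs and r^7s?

16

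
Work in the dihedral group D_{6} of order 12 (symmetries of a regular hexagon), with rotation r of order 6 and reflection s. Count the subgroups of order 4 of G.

3

|G| = 12 and 4 | 12, so subgroups of order 4 are possible by Lagrange.
The subgroups of order 4 are: {e, r^3, r^2s, r^5s}; {e, r^3, s, r^3s}; {e, r^3, rs, r^4s}.
So G has 3 subgroups of order 4.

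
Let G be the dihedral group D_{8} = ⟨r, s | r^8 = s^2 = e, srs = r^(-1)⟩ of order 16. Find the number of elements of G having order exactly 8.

4

The elements of order 8 are: r, r^3, r^5, r^7.
That's 4.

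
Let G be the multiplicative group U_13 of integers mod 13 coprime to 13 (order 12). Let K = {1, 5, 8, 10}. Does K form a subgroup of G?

No

10 ∈ K but its inverse 4 ∉ K, so K is not a subgroup.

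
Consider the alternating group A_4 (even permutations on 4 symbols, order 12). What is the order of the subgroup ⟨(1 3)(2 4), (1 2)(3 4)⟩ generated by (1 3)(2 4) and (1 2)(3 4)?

|⟨(1 3)(2 4)⟩| = 2 and |⟨(1 2)(3 4)⟩| = 2, so |H| is a multiple of lcm(2, 2) = 2 and divides |G| = 12.
Closing under the operation: H = {e, (1 2)(3 4), (1 3)(2 4), (1 4)(2 3)}, so |H| = 4.

4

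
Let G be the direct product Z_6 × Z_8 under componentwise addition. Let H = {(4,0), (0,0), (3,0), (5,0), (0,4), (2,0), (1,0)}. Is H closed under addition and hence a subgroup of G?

|H| = 7 does not divide |G| = 48, so by Lagrange H is not a subgroup.

No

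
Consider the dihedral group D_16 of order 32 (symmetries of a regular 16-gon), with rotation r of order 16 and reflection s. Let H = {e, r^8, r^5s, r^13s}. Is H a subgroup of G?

Yes

|H| = 4 divides |G| = 32, consistent with Lagrange.
H contains the identity, every element's inverse is in H, and H is closed under ·: it is a subgroup.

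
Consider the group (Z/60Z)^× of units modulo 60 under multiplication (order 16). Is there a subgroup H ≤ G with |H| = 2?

2 | 16. A subgroup of order 2 is {1, 11}.

Yes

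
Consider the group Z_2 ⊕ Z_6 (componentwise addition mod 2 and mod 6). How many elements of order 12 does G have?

0

An element (a,b) has order lcm(ord(a), ord(b)); count pairs with lcm equal to 12.
Enumerating gives 0 such elements.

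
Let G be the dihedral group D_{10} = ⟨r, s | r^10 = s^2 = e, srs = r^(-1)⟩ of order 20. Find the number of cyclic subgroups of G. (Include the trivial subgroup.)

14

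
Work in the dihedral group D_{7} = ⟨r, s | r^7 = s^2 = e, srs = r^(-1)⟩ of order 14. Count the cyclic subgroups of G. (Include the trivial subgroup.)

A cyclic subgroup of order d is generated by each of its φ(d) elements of order d, so the cyclic subgroups of order d number (#elements of order d)/φ(d).
Cyclic subgroups by order — order 1: 1; order 2: 7; order 7: 1.
Total: 9.

9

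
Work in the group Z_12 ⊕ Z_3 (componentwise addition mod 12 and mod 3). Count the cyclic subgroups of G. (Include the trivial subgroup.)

A cyclic subgroup of order d is generated by each of its φ(d) elements of order d, so the cyclic subgroups of order d number (#elements of order d)/φ(d).
Cyclic subgroups by order — order 1: 1; order 2: 1; order 3: 4; order 4: 1; order 6: 4; order 12: 4.
Total: 15.

15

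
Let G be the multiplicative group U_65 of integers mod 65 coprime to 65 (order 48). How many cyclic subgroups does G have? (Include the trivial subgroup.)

Each element a generates a cyclic subgroup ⟨a⟩; distinct elements may generate the same one (a cyclic group of order d has φ(d) generators).
Cyclic subgroups by order — order 1: 1; order 2: 3; order 3: 1; order 4: 6; order 6: 3; order 12: 6.
Total: 20.

20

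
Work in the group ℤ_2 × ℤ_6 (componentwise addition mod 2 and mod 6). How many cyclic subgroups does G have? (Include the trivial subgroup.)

Group the elements of G by the cyclic subgroup they generate; each cyclic subgroup of order d accounts for φ(d) elements.
Cyclic subgroups by order — order 1: 1; order 2: 3; order 3: 1; order 6: 3.
Total: 8.

8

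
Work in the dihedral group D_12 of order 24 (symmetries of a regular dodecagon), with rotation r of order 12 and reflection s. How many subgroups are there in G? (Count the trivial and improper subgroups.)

34

|G| = 24, so by Lagrange every subgroup order divides 24. Divisors: 1, 2, 3, 4, 6, 8, 12, 24.
Subgroups by order — order 1: 1; order 2: 13; order 3: 1; order 4: 7; order 6: 5; order 8: 3; order 12: 3; order 24: 1.
Total: 1 + 13 + 1 + 7 + 5 + 3 + 3 + 1 = 34.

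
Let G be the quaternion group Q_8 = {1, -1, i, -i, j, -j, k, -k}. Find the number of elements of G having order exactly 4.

6

The elements of order 4 are: i, -i, j, -j, k, -k.
That's 6.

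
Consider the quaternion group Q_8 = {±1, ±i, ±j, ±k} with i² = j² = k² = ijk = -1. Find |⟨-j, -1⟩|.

4

|⟨-j⟩| = 4 and |⟨-1⟩| = 2, so |H| is a multiple of lcm(4, 2) = 4 and divides |G| = 8.
Closing under the operation: H = {1, -1, j, -j}, so |H| = 4.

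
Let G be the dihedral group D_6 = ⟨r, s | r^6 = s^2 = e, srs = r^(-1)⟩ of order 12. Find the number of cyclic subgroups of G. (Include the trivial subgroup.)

10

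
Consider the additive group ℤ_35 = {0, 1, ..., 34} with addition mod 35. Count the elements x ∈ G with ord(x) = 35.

24

In a cyclic group of order 35, the number of elements of order d (for d | 35) is φ(d).
φ(35) = 24.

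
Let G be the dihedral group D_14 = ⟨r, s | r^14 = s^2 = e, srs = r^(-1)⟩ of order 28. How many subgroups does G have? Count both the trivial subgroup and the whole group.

|G| = 28, so by Lagrange every subgroup order divides 28. Divisors: 1, 2, 4, 7, 14, 28.
Subgroups by order — order 1: 1; order 2: 15; order 4: 7; order 7: 1; order 14: 3; order 28: 1.
Total: 1 + 15 + 7 + 1 + 3 + 1 = 28.

28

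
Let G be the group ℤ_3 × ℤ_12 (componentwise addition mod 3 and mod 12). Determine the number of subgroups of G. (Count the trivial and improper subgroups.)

|G| = 36, so by Lagrange every subgroup order divides 36. Divisors: 1, 2, 3, 4, 6, 9, 12, 18, 36.
Subgroups by order — order 1: 1; order 2: 1; order 3: 4; order 4: 1; order 6: 4; order 9: 1; order 12: 4; order 18: 1; order 36: 1.
Total: 1 + 1 + 4 + 1 + 4 + 1 + 4 + 1 + 1 = 18.

18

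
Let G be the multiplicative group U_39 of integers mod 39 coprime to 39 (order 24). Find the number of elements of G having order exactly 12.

The elements of order 12 are: 2, 7, 11, 19, 20, 28, 32, 37.
That's 8.

8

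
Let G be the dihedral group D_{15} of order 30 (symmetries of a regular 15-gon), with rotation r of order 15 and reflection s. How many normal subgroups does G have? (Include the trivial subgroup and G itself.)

G has 28 subgroups. Checking conjugation-invariance by order — order 1: 1/1 normal; order 2: 0/15 normal; order 3: 1/1 normal; order 5: 1/1 normal; order 6: 0/5 normal; order 10: 0/3 normal; order 15: 1/1 normal; order 30: 1/1 normal.
Total normal subgroups: 5.

5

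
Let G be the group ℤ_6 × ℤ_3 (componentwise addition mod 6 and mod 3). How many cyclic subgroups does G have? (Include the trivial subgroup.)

10

A cyclic subgroup of order d is generated by each of its φ(d) elements of order d, so the cyclic subgroups of order d number (#elements of order d)/φ(d).
Cyclic subgroups by order — order 1: 1; order 2: 1; order 3: 4; order 6: 4.
Total: 10.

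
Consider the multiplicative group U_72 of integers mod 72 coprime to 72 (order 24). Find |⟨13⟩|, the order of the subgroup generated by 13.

6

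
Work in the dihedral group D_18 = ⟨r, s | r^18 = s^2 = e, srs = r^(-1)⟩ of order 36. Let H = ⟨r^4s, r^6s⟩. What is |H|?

18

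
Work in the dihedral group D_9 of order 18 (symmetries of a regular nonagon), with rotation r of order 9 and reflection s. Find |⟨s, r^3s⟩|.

|⟨s⟩| = 2 and |⟨r^3s⟩| = 2, so |H| is a multiple of lcm(2, 2) = 2 and divides |G| = 18.
Closing under the operation: H = {e, r^3, r^6, s, r^3s, r^6s}, so |H| = 6.

6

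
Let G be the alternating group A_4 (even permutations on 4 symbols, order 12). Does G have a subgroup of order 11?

11 does not divide |G| = 12, so by Lagrange no subgroup of order 11 exists.

No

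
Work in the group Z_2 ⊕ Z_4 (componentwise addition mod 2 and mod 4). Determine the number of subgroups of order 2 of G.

3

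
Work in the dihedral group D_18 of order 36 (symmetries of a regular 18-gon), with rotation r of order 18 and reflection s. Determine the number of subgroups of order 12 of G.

3

|G| = 36 and 12 | 36, so subgroups of order 12 are possible by Lagrange.
The subgroups of order 12 are: {e, r^3, r^6, r^9, r^12, r^15, rs, r^4s, r^7s, r^10s, r^13s, r^16s}; {e, r^3, r^6, r^9, r^12, r^15, r^2s, r^5s, r^8s, r^11s, r^14s, r^17s}; {e, r^3, r^6, r^9, r^12, r^15, s, r^3s, r^6s, r^9s, r^12s, r^15s}.
So G has 3 subgroups of order 12.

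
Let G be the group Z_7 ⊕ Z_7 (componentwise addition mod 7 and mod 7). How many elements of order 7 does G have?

An element (a,b) has order lcm(ord(a), ord(b)); count pairs with lcm equal to 7.
Enumerating gives 48 such elements.

48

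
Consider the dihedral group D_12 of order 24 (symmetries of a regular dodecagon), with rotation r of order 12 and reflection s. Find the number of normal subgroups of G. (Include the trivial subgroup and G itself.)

9

G has 34 subgroups. Checking conjugation-invariance by order — order 1: 1/1 normal; order 2: 1/13 normal; order 3: 1/1 normal; order 4: 1/7 normal; order 6: 1/5 normal; order 8: 0/3 normal; order 12: 3/3 normal; order 24: 1/1 normal.
Total normal subgroups: 9.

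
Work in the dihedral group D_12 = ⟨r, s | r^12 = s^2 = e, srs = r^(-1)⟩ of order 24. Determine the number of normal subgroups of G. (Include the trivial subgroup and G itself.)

G has 34 subgroups. Checking conjugation-invariance by order — order 1: 1/1 normal; order 2: 1/13 normal; order 3: 1/1 normal; order 4: 1/7 normal; order 6: 1/5 normal; order 8: 0/3 normal; order 12: 3/3 normal; order 24: 1/1 normal.
Total normal subgroups: 9.

9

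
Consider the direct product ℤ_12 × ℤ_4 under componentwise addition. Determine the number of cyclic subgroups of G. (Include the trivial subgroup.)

20

Each element a generates a cyclic subgroup ⟨a⟩; distinct elements may generate the same one (a cyclic group of order d has φ(d) generators).
Cyclic subgroups by order — order 1: 1; order 2: 3; order 3: 1; order 4: 6; order 6: 3; order 12: 6.
Total: 20.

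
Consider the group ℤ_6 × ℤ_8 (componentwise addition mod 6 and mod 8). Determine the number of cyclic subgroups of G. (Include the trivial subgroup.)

16

A cyclic subgroup of order d is generated by each of its φ(d) elements of order d, so the cyclic subgroups of order d number (#elements of order d)/φ(d).
Cyclic subgroups by order — order 1: 1; order 2: 3; order 3: 1; order 4: 2; order 6: 3; order 8: 2; order 12: 2; order 24: 2.
Total: 16.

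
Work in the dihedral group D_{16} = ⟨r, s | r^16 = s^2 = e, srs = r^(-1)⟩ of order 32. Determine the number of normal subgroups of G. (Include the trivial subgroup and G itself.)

G has 36 subgroups. Checking conjugation-invariance by order — order 1: 1/1 normal; order 2: 1/17 normal; order 4: 1/9 normal; order 8: 1/5 normal; order 16: 3/3 normal; order 32: 1/1 normal.
Total normal subgroups: 8.

8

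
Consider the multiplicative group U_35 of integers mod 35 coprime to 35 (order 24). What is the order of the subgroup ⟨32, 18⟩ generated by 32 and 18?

12

|⟨32⟩| = 12 and |⟨18⟩| = 12, so |H| is a multiple of lcm(12, 12) = 12 and divides |G| = 24.
Closing under the operation: H = {1, 2, 4, 8, 9, 11, 16, 18, 22, 23, 29, 32}, so |H| = 12.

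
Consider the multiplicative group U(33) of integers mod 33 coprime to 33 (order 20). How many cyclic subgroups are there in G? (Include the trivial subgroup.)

Each element a generates a cyclic subgroup ⟨a⟩; distinct elements may generate the same one (a cyclic group of order d has φ(d) generators).
Cyclic subgroups by order — order 1: 1; order 2: 3; order 5: 1; order 10: 3.
Total: 8.

8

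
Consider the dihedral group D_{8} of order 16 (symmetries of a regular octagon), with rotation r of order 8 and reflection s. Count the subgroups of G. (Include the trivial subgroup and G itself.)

19

|G| = 16, so by Lagrange every subgroup order divides 16. Divisors: 1, 2, 4, 8, 16.
Subgroups by order — order 1: 1; order 2: 9; order 4: 5; order 8: 3; order 16: 1.
Total: 1 + 9 + 5 + 3 + 1 = 19.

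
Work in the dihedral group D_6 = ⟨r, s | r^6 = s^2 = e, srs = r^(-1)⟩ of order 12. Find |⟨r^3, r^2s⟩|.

4

|⟨r^3⟩| = 2 and |⟨r^2s⟩| = 2, so |H| is a multiple of lcm(2, 2) = 2 and divides |G| = 12.
Closing under the operation: H = {e, r^3, r^2s, r^5s}, so |H| = 4.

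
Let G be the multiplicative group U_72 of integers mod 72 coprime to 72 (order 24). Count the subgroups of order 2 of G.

|G| = 24 and 2 | 24, so subgroups of order 2 are possible by Lagrange.
The subgroups of order 2 are: {1, 17}; {1, 19}; {1, 35}; {1, 37}; … (7 in all).
So G has 7 subgroups of order 2.

7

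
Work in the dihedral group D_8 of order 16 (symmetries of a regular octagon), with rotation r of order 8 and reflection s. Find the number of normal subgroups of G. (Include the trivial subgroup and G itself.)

7

G has 19 subgroups. Checking conjugation-invariance by order — order 1: 1/1 normal; order 2: 1/9 normal; order 4: 1/5 normal; order 8: 3/3 normal; order 16: 1/1 normal.
Total normal subgroups: 7.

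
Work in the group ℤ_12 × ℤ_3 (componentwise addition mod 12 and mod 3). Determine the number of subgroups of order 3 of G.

4

|G| = 36 and 3 | 36, so subgroups of order 3 are possible by Lagrange.
The subgroups of order 3 are: {(0,0), (0,1), (0,2)}; {(0,0), (4,0), (8,0)}; {(0,0), (4,1), (8,2)}; {(0,0), (4,2), (8,1)}.
So G has 4 subgroups of order 3.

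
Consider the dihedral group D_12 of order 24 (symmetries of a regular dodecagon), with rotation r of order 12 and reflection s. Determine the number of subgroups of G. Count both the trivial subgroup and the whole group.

34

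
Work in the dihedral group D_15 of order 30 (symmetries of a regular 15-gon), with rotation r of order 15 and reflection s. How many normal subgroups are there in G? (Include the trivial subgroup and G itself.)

5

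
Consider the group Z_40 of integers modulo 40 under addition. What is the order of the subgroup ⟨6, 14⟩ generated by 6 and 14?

20

|⟨6⟩| = 20 and |⟨14⟩| = 20, so |H| is a multiple of lcm(20, 20) = 20 and divides |G| = 40.
Closing under the operation: H = {0, 2, 4, 6, 8, 10, 12, 14, 16, 18, 20, 22, 24, 26, 28, 30, 32, 34, 36, 38}, so |H| = 20.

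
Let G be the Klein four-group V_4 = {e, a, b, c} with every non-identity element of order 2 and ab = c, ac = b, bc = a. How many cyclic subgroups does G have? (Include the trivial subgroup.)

A cyclic subgroup of order d is generated by each of its φ(d) elements of order d, so the cyclic subgroups of order d number (#elements of order d)/φ(d).
Cyclic subgroups by order — order 1: 1; order 2: 3.
Total: 4.

4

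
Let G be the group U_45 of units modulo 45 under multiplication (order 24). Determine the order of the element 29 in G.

Compute successive powers of 29 mod 45: 29, 31, 44, 16, 14, 1; 29^6 ≡ 1 (mod 45).
So |⟨29⟩| = 6.

6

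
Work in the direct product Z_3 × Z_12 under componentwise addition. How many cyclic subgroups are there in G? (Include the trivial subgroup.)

15

Each element a generates a cyclic subgroup ⟨a⟩; distinct elements may generate the same one (a cyclic group of order d has φ(d) generators).
Cyclic subgroups by order — order 1: 1; order 2: 1; order 3: 4; order 4: 1; order 6: 4; order 12: 4.
Total: 15.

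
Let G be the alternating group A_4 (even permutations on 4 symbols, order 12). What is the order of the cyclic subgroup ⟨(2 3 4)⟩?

Computing powers of (2 3 4): the smallest k with ((2 3 4))^k = e is k = 3.

3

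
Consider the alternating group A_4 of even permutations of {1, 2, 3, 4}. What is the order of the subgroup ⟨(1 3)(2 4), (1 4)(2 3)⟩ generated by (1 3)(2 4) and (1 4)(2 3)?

4

|⟨(1 3)(2 4)⟩| = 2 and |⟨(1 4)(2 3)⟩| = 2, so |H| is a multiple of lcm(2, 2) = 2 and divides |G| = 12.
Closing under the operation: H = {e, (1 2)(3 4), (1 3)(2 4), (1 4)(2 3)}, so |H| = 4.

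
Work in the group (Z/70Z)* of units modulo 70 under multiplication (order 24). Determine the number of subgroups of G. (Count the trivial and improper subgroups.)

16

|G| = 24, so by Lagrange every subgroup order divides 24. Divisors: 1, 2, 3, 4, 6, 8, 12, 24.
Subgroups by order — order 1: 1; order 2: 3; order 3: 1; order 4: 3; order 6: 3; order 8: 1; order 12: 3; order 24: 1.
Total: 1 + 3 + 1 + 3 + 3 + 1 + 3 + 1 = 16.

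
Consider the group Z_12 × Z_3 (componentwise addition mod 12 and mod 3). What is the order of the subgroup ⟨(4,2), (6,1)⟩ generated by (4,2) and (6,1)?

|⟨(4,2)⟩| = 3 and |⟨(6,1)⟩| = 6, so |H| is a multiple of lcm(3, 6) = 6 and divides |G| = 36.
Closing under the operation: H = {(0,0), (0,1), (0,2), (2,0), (2,1), (2,2), (4,0), (4,1), (4,2), (6,0), (6,1), (6,2), (8,0), (8,1), (8,2), (10,0), (10,1), (10,2)}, so |H| = 18.

18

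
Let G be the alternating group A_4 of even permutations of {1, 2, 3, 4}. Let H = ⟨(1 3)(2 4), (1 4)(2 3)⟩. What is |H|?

4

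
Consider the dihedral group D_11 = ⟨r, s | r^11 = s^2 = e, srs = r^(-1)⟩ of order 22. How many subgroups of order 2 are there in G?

11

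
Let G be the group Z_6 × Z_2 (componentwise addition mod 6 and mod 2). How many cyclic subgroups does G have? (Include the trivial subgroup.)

8

Group the elements of G by the cyclic subgroup they generate; each cyclic subgroup of order d accounts for φ(d) elements.
Cyclic subgroups by order — order 1: 1; order 2: 3; order 3: 1; order 6: 3.
Total: 8.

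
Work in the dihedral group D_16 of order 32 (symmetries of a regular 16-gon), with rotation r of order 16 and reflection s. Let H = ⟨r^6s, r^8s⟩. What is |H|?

16

|⟨r^6s⟩| = 2 and |⟨r^8s⟩| = 2, so |H| is a multiple of lcm(2, 2) = 2 and divides |G| = 32.
Closing under the operation: H = {e, r^2, r^4, r^6, r^8, r^10, r^12, r^14, s, r^2s, r^4s, r^6s, r^8s, r^10s, r^12s, r^14s}, so |H| = 16.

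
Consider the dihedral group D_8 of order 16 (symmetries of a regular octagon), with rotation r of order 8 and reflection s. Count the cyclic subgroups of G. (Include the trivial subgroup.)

12

A cyclic subgroup of order d is generated by each of its φ(d) elements of order d, so the cyclic subgroups of order d number (#elements of order d)/φ(d).
Cyclic subgroups by order — order 1: 1; order 2: 9; order 4: 1; order 8: 1.
Total: 12.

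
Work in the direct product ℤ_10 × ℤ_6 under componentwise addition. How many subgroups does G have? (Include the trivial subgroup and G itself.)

|G| = 60, so by Lagrange every subgroup order divides 60. Divisors: 1, 2, 3, 4, 5, 6, 10, 12, 15, 20, 30, 60.
Subgroups by order — order 1: 1; order 2: 3; order 3: 1; order 4: 1; order 5: 1; order 6: 3; order 10: 3; order 12: 1; order 15: 1; order 20: 1; order 30: 3; order 60: 1.
Total: 1 + 3 + 1 + 1 + 1 + 3 + 3 + 1 + 1 + 1 + 3 + 1 = 20.

20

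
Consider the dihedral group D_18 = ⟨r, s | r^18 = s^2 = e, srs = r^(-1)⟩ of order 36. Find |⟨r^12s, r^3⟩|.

12

|⟨r^12s⟩| = 2 and |⟨r^3⟩| = 6, so |H| is a multiple of lcm(2, 6) = 6 and divides |G| = 36.
Closing under the operation: H = {e, r^3, r^6, r^9, r^12, r^15, s, r^3s, r^6s, r^9s, r^12s, r^15s}, so |H| = 12.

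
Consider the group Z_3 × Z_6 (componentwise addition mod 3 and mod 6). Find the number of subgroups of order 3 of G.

|G| = 18 and 3 | 18, so subgroups of order 3 are possible by Lagrange.
The subgroups of order 3 are: {(0,0), (0,2), (0,4)}; {(0,0), (1,0), (2,0)}; {(0,0), (1,2), (2,4)}; {(0,0), (1,4), (2,2)}.
So G has 4 subgroups of order 3.

4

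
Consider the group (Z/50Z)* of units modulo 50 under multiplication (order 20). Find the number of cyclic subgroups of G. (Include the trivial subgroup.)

6

A cyclic subgroup of order d is generated by each of its φ(d) elements of order d, so the cyclic subgroups of order d number (#elements of order d)/φ(d).
Cyclic subgroups by order — order 1: 1; order 2: 1; order 4: 1; order 5: 1; order 10: 1; order 20: 1.
Total: 6.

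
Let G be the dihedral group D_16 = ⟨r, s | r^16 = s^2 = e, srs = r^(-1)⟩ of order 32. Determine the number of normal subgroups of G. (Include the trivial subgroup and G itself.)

G has 36 subgroups. Checking conjugation-invariance by order — order 1: 1/1 normal; order 2: 1/17 normal; order 4: 1/9 normal; order 8: 1/5 normal; order 16: 3/3 normal; order 32: 1/1 normal.
Total normal subgroups: 8.

8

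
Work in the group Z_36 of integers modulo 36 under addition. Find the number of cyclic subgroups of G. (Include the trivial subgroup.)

Group the elements of G by the cyclic subgroup they generate; each cyclic subgroup of order d accounts for φ(d) elements.
Cyclic subgroups by order — order 1: 1; order 2: 1; order 3: 1; order 4: 1; order 6: 1; order 9: 1; order 12: 1; order 18: 1; order 36: 1.
Total: 9.

9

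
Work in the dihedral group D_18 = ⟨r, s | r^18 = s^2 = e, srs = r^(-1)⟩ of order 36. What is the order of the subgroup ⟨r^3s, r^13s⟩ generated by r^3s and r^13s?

|⟨r^3s⟩| = 2 and |⟨r^13s⟩| = 2, so |H| is a multiple of lcm(2, 2) = 2 and divides |G| = 36.
Closing under the operation: H = {e, r^2, r^4, r^6, r^8, r^10, r^12, r^14, r^16, rs, r^3s, r^5s, r^7s, r^9s, r^11s, r^13s, r^15s, r^17s}, so |H| = 18.

18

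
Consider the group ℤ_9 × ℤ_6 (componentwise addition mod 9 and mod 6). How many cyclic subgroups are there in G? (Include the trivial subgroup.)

A cyclic subgroup of order d is generated by each of its φ(d) elements of order d, so the cyclic subgroups of order d number (#elements of order d)/φ(d).
Cyclic subgroups by order — order 1: 1; order 2: 1; order 3: 4; order 6: 4; order 9: 3; order 18: 3.
Total: 16.

16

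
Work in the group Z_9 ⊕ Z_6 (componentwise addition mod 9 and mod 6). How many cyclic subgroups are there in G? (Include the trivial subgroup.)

Group the elements of G by the cyclic subgroup they generate; each cyclic subgroup of order d accounts for φ(d) elements.
Cyclic subgroups by order — order 1: 1; order 2: 1; order 3: 4; order 6: 4; order 9: 3; order 18: 3.
Total: 16.

16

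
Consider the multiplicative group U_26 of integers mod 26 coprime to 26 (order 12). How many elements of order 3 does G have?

The elements of order 3 are: 3, 9.
That's 2.

2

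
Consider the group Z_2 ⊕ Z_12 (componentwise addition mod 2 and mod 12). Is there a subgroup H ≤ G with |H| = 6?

Yes

6 | 24. A subgroup of order 6 is {(0,0), (0,2), (0,4), (0,6), (0,8), (0,10)}.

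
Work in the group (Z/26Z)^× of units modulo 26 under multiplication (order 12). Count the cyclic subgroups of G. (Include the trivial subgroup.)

A cyclic subgroup of order d is generated by each of its φ(d) elements of order d, so the cyclic subgroups of order d number (#elements of order d)/φ(d).
Cyclic subgroups by order — order 1: 1; order 2: 1; order 3: 1; order 4: 1; order 6: 1; order 12: 1.
Total: 6.

6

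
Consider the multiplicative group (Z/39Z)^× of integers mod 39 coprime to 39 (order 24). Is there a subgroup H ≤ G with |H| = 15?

No

15 does not divide |G| = 24, so by Lagrange no subgroup of order 15 exists.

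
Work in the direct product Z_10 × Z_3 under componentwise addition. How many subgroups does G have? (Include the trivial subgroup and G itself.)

|G| = 30, so by Lagrange every subgroup order divides 30. Divisors: 1, 2, 3, 5, 6, 10, 15, 30.
Subgroups by order — order 1: 1; order 2: 1; order 3: 1; order 5: 1; order 6: 1; order 10: 1; order 15: 1; order 30: 1.
Total: 1 + 1 + 1 + 1 + 1 + 1 + 1 + 1 = 8.

8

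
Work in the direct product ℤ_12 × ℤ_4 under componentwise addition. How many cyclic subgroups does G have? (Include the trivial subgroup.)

20

A cyclic subgroup of order d is generated by each of its φ(d) elements of order d, so the cyclic subgroups of order d number (#elements of order d)/φ(d).
Cyclic subgroups by order — order 1: 1; order 2: 3; order 3: 1; order 4: 6; order 6: 3; order 12: 6.
Total: 20.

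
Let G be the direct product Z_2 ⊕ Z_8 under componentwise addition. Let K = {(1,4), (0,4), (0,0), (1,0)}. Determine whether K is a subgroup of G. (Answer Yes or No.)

|K| = 4 divides |G| = 16, consistent with Lagrange.
K contains the identity, every element's inverse is in K, and K is closed under +: it is a subgroup.

Yes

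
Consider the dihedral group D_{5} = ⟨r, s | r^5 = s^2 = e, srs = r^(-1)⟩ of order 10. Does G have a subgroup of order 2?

2 | 10. A subgroup of order 2 is {e, r^2s}.

Yes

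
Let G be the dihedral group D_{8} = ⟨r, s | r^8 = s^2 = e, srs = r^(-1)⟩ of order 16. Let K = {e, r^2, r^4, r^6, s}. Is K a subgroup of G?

|K| = 5 does not divide |G| = 16, so by Lagrange K is not a subgroup.

No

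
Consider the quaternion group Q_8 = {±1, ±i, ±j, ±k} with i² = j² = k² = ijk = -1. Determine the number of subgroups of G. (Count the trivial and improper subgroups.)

|G| = 8, so by Lagrange every subgroup order divides 8. Divisors: 1, 2, 4, 8.
Subgroups by order — order 1: 1; order 2: 1; order 4: 3; order 8: 1.
Total: 1 + 1 + 3 + 1 = 6.

6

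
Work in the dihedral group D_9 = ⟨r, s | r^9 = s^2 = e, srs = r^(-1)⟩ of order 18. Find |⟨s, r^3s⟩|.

|⟨s⟩| = 2 and |⟨r^3s⟩| = 2, so |H| is a multiple of lcm(2, 2) = 2 and divides |G| = 18.
Closing under the operation: H = {e, r^3, r^6, s, r^3s, r^6s}, so |H| = 6.

6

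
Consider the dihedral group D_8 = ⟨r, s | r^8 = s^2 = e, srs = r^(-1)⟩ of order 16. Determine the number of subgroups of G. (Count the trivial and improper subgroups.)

19

|G| = 16, so by Lagrange every subgroup order divides 16. Divisors: 1, 2, 4, 8, 16.
Subgroups by order — order 1: 1; order 2: 9; order 4: 5; order 8: 3; order 16: 1.
Total: 1 + 9 + 5 + 3 + 1 = 19.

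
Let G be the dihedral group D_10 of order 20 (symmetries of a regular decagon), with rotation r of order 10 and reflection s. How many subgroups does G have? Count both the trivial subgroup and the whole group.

22

|G| = 20, so by Lagrange every subgroup order divides 20. Divisors: 1, 2, 4, 5, 10, 20.
Subgroups by order — order 1: 1; order 2: 11; order 4: 5; order 5: 1; order 10: 3; order 20: 1.
Total: 1 + 11 + 5 + 1 + 3 + 1 = 22.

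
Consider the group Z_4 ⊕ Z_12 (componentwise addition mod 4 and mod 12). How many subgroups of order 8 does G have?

3

|G| = 48 and 8 | 48, so subgroups of order 8 are possible by Lagrange.
The subgroups of order 8 are: {(0,0), (0,3), (0,6), (0,9), (2,0), (2,3), (2,6), (2,9)}; {(0,0), (0,6), (1,0), (1,6), (2,0), (2,6), (3,0), (3,6)}; {(0,0), (0,6), (1,3), (1,9), (2,0), (2,6), (3,3), (3,9)}.
So G has 3 subgroups of order 8.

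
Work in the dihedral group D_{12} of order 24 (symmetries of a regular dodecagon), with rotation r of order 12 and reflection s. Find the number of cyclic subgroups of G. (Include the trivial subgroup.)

18

Group the elements of G by the cyclic subgroup they generate; each cyclic subgroup of order d accounts for φ(d) elements.
Cyclic subgroups by order — order 1: 1; order 2: 13; order 3: 1; order 4: 1; order 6: 1; order 12: 1.
Total: 18.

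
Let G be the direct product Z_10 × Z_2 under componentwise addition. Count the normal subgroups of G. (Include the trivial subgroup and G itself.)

G is abelian, so every subgroup is normal.
G has 10 subgroups in total, hence 10 normal subgroups.

10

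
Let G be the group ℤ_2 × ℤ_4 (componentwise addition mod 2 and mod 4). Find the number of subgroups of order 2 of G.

3

|G| = 8 and 2 | 8, so subgroups of order 2 are possible by Lagrange.
The subgroups of order 2 are: {(0,0), (0,2)}; {(0,0), (1,0)}; {(0,0), (1,2)}.
So G has 3 subgroups of order 2.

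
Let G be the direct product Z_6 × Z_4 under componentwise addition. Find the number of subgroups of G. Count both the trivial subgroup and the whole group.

|G| = 24, so by Lagrange every subgroup order divides 24. Divisors: 1, 2, 3, 4, 6, 8, 12, 24.
Subgroups by order — order 1: 1; order 2: 3; order 3: 1; order 4: 3; order 6: 3; order 8: 1; order 12: 3; order 24: 1.
Total: 1 + 3 + 1 + 3 + 3 + 1 + 3 + 1 = 16.

16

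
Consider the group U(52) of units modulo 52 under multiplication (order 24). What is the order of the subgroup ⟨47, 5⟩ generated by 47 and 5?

8

|⟨47⟩| = 4 and |⟨5⟩| = 4, so |H| is a multiple of lcm(4, 4) = 4 and divides |G| = 24.
Closing under the operation: H = {1, 5, 21, 25, 27, 31, 47, 51}, so |H| = 8.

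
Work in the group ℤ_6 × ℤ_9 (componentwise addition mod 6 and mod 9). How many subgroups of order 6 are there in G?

4

|G| = 54 and 6 | 54, so subgroups of order 6 are possible by Lagrange.
The subgroups of order 6 are: {(0,0), (0,3), (0,6), (3,0), (3,3), (3,6)}; {(0,0), (1,0), (2,0), (3,0), (4,0), (5,0)}; {(0,0), (1,3), (2,6), (3,0), (4,3), (5,6)}; {(0,0), (1,6), (2,3), (3,0), (4,6), (5,3)}.
So G has 4 subgroups of order 6.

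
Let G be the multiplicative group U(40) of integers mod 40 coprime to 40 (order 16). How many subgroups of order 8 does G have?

7

|G| = 16 and 8 | 16, so subgroups of order 8 are possible by Lagrange.
The subgroups of order 8 are: {1, 7, 9, 11, 13, 19, 23, 37}; {1, 3, 9, 11, 17, 19, 27, 33}; {1, 9, 11, 19, 21, 29, 31, 39}; {1, 9, 13, 17, 21, 29, 33, 37}; … (7 in all).
So G has 7 subgroups of order 8.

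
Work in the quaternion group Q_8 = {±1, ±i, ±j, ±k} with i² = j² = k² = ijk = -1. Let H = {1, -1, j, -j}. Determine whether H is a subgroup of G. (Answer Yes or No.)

Yes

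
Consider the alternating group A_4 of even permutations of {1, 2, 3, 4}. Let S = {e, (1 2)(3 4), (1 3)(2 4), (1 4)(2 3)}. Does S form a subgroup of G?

Yes

|S| = 4 divides |G| = 12, consistent with Lagrange.
S contains the identity, every element's inverse is in S, and S is closed under ∘: it is a subgroup.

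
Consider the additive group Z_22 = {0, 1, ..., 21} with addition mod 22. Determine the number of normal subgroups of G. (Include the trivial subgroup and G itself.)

4

G is abelian, so every subgroup is normal.
G has 4 subgroups in total, hence 4 normal subgroups.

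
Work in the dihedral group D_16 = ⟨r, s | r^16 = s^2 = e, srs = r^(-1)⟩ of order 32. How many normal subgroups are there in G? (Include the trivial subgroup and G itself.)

G has 36 subgroups. Checking conjugation-invariance by order — order 1: 1/1 normal; order 2: 1/17 normal; order 4: 1/9 normal; order 8: 1/5 normal; order 16: 3/3 normal; order 32: 1/1 normal.
Total normal subgroups: 8.

8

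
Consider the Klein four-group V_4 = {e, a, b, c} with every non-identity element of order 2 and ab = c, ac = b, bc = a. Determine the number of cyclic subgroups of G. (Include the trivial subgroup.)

4

Each element a generates a cyclic subgroup ⟨a⟩; distinct elements may generate the same one (a cyclic group of order d has φ(d) generators).
Cyclic subgroups by order — order 1: 1; order 2: 3.
Total: 4.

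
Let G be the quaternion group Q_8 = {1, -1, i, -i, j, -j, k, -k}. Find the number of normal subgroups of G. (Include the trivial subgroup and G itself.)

G has 6 subgroups. Checking conjugation-invariance by order — order 1: 1/1 normal; order 2: 1/1 normal; order 4: 3/3 normal; order 8: 1/1 normal.
Total normal subgroups: 6.

6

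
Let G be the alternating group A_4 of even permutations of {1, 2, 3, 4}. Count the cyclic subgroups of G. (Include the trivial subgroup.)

8

Each element a generates a cyclic subgroup ⟨a⟩; distinct elements may generate the same one (a cyclic group of order d has φ(d) generators).
Cyclic subgroups by order — order 1: 1; order 2: 3; order 3: 4.
Total: 8.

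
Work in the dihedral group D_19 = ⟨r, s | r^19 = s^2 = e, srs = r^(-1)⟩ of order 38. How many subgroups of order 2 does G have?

|G| = 38 and 2 | 38, so subgroups of order 2 are possible by Lagrange.
The subgroups of order 2 are: {e, r^10s}; {e, r^11s}; {e, r^12s}; {e, r^13s}; … (19 in all).
So G has 19 subgroups of order 2.

19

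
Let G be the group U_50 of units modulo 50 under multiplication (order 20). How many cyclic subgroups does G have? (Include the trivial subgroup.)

6

Each element a generates a cyclic subgroup ⟨a⟩; distinct elements may generate the same one (a cyclic group of order d has φ(d) generators).
Cyclic subgroups by order — order 1: 1; order 2: 1; order 4: 1; order 5: 1; order 10: 1; order 20: 1.
Total: 6.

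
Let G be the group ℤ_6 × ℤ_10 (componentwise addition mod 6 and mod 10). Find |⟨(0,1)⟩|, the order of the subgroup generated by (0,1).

10

The order of (0,1) in Z_6 × Z_10 is lcm(ord(0) in Z_6, ord(1) in Z_10).
ord(0) = 1 and ord(1) = 10, so |⟨(0,1)⟩| = lcm(1, 10) = 10.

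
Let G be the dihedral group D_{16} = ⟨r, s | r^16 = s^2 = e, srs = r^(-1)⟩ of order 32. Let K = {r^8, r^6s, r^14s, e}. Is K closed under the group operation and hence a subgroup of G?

Yes

|K| = 4 divides |G| = 32, consistent with Lagrange.
K contains the identity, every element's inverse is in K, and K is closed under ·: it is a subgroup.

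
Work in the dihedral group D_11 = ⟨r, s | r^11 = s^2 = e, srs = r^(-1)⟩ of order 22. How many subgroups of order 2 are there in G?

|G| = 22 and 2 | 22, so subgroups of order 2 are possible by Lagrange.
The subgroups of order 2 are: {e, r^10s}; {e, r^2s}; {e, r^3s}; {e, r^4s}; … (11 in all).
So G has 11 subgroups of order 2.

11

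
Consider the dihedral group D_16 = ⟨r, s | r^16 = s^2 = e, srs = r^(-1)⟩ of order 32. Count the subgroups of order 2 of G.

|G| = 32 and 2 | 32, so subgroups of order 2 are possible by Lagrange.
The subgroups of order 2 are: {e, r^10s}; {e, r^11s}; {e, r^12s}; {e, r^13s}; … (17 in all).
So G has 17 subgroups of order 2.

17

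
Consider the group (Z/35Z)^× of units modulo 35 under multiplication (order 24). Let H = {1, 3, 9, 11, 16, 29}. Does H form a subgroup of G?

3 ∈ H but its inverse 12 ∉ H, so H is not a subgroup.

No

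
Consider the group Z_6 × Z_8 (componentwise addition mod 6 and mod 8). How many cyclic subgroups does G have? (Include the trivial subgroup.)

A cyclic subgroup of order d is generated by each of its φ(d) elements of order d, so the cyclic subgroups of order d number (#elements of order d)/φ(d).
Cyclic subgroups by order — order 1: 1; order 2: 3; order 3: 1; order 4: 2; order 6: 3; order 8: 2; order 12: 2; order 24: 2.
Total: 16.

16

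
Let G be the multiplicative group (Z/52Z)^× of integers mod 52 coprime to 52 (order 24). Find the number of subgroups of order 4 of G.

3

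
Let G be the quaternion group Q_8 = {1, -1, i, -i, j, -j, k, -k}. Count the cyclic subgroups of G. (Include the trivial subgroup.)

A cyclic subgroup of order d is generated by each of its φ(d) elements of order d, so the cyclic subgroups of order d number (#elements of order d)/φ(d).
Cyclic subgroups by order — order 1: 1; order 2: 1; order 4: 3.
Total: 5.

5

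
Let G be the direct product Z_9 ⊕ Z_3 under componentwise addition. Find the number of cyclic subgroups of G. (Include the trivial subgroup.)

Each element a generates a cyclic subgroup ⟨a⟩; distinct elements may generate the same one (a cyclic group of order d has φ(d) generators).
Cyclic subgroups by order — order 1: 1; order 3: 4; order 9: 3.
Total: 8.

8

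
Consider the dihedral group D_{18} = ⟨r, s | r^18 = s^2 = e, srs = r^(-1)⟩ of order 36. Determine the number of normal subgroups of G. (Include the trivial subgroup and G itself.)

9

G has 45 subgroups. Checking conjugation-invariance by order — order 1: 1/1 normal; order 2: 1/19 normal; order 3: 1/1 normal; order 4: 0/9 normal; order 6: 1/7 normal; order 9: 1/1 normal; order 12: 0/3 normal; order 18: 3/3 normal; order 36: 1/1 normal.
Total normal subgroups: 9.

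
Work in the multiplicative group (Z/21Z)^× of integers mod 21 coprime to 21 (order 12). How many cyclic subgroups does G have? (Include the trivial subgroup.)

8

Each element a generates a cyclic subgroup ⟨a⟩; distinct elements may generate the same one (a cyclic group of order d has φ(d) generators).
Cyclic subgroups by order — order 1: 1; order 2: 3; order 3: 1; order 6: 3.
Total: 8.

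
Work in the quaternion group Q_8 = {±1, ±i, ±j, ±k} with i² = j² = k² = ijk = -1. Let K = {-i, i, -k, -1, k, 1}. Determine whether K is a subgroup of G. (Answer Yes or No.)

No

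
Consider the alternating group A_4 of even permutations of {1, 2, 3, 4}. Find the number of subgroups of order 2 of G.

3

|G| = 12 and 2 | 12, so subgroups of order 2 are possible by Lagrange.
The subgroups of order 2 are: {e, (1 2)(3 4)}; {e, (1 3)(2 4)}; {e, (1 4)(2 3)}.
So G has 3 subgroups of order 2.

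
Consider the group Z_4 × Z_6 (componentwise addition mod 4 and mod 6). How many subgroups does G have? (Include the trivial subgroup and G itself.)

|G| = 24, so by Lagrange every subgroup order divides 24. Divisors: 1, 2, 3, 4, 6, 8, 12, 24.
Subgroups by order — order 1: 1; order 2: 3; order 3: 1; order 4: 3; order 6: 3; order 8: 1; order 12: 3; order 24: 1.
Total: 1 + 3 + 1 + 3 + 3 + 1 + 3 + 1 = 16.

16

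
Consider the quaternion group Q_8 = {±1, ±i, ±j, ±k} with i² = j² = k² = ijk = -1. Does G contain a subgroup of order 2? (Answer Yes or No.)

Yes

2 | 8. A subgroup of order 2 is {1, -1}.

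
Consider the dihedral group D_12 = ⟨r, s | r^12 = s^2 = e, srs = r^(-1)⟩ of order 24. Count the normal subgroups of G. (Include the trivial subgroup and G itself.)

G has 34 subgroups. Checking conjugation-invariance by order — order 1: 1/1 normal; order 2: 1/13 normal; order 3: 1/1 normal; order 4: 1/7 normal; order 6: 1/5 normal; order 8: 0/3 normal; order 12: 3/3 normal; order 24: 1/1 normal.
Total normal subgroups: 9.

9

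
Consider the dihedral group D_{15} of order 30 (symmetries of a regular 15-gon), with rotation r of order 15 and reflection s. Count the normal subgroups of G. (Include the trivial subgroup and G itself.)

5

G has 28 subgroups. Checking conjugation-invariance by order — order 1: 1/1 normal; order 2: 0/15 normal; order 3: 1/1 normal; order 5: 1/1 normal; order 6: 0/5 normal; order 10: 0/3 normal; order 15: 1/1 normal; order 30: 1/1 normal.
Total normal subgroups: 5.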